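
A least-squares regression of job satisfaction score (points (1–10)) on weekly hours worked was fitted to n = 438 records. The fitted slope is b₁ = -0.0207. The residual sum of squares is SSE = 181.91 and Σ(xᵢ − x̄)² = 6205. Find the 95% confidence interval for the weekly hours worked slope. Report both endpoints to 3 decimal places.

(-0.037, -0.005)

MSE = SSE/(n − 2) = 181.91/436 = 0.417225.
SE(b₁) = √(MSE/Sₓₓ) = √(0.417225/6205) = 0.00820001.
df = n − 2 = 436.
t* = t_{0.025, 436} = 1.96542.
Margin = t* × SE = 1.96542 × 0.00820001 = 0.01612.
CI: -0.0207 ± 0.01612 → (-0.037, -0.005).
With 95% confidence, each one-unit increase in weekly hours worked is associated with a change of between -0.037 and -0.005 points (1–10) in job satisfaction score.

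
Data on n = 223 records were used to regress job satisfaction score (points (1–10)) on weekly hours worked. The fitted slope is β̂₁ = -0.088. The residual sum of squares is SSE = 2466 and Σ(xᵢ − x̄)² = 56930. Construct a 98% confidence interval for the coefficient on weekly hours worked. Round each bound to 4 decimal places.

MSE = SSE/(n − 2) = 2466/221 = 11.1584.
SE(β̂₁) = √(MSE/Sₓₓ) = √(11.1584/56930) = 0.0140001.
df = n − 2 = 221.
t* = t_{0.01, 221} = 2.343339.
Margin = t* × SE = 2.343339 × 0.0140001 = 0.032807.
CI: -0.088 ± 0.032807 → (-0.1208, -0.0552).
With 98% confidence, each one-unit increase in weekly hours worked is associated with a change of between -0.1208 and -0.0552 points (1–10) in job satisfaction score.

(-0.1208, -0.0552)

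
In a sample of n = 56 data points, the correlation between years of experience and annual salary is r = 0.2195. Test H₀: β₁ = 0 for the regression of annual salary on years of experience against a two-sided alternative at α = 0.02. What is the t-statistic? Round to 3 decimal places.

t = 1.653

t = r·√(n − 2)/√(1 − r²) = 0.2195·√54/√0.95182 = 1.653.
df = n − 2 = 54.
Two-sided p ≈ 0.1041, which is ≥ 0.02, so fail to reject H₀.
The data do not give significant evidence of a linear association between years of experience and annual salary.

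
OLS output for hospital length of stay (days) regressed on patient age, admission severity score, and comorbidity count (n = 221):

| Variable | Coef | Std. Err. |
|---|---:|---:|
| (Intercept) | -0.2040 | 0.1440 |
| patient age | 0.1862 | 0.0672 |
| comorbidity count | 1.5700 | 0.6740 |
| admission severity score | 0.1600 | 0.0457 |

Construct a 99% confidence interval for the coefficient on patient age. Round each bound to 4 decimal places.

(0.0116, 0.3608)

Read off: b = 0.1862, SE = 0.0672 for patient age.
df = n − k − 1 = 221 − 3 − 1 = 217.
t* = t_{0.005, 217} = 2.598675.
Margin = t* × SE = 2.598675 × 0.0672 = 0.174631.
CI: 0.1862 ± 0.174631 → (0.0116, 0.3608).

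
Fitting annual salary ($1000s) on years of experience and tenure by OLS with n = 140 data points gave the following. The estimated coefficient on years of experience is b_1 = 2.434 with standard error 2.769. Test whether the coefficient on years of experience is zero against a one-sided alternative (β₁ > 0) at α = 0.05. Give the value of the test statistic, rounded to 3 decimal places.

t = 0.879

H₀: β₁ = 0 vs H₁: β₁ > 0.
t = (b_1 − β₁⁰)/SE = 2.434 / 2.769 = 0.879.
df = n − k − 1 = 140 − 2 − 1 = 137.
One-sided p ≈ 0.1905, which is ≥ 0.05, so fail to reject H₀.
The data do not give significant evidence that the true slope on years of experience is positive, holding the other predictors fixed.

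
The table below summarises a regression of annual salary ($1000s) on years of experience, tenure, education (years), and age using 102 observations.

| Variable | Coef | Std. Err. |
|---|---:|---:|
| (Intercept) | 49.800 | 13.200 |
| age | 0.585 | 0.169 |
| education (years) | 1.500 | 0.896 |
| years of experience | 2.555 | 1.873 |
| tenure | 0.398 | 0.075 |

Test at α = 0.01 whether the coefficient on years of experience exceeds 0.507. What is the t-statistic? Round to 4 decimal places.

t = 1.0934

Read off: b = 2.555, SE = 1.873 for years of experience.
H₀: β₁ = 0.507 vs H₁: β₁ > 0.507.
t = (2.555 − 0.507) / 1.873 = 1.0934.
df = n − k − 1 = 102 − 4 − 1 = 97.
One-sided p ≈ 0.1385, which is ≥ 0.01, so fail to reject H₀.
The data do not give significant evidence that the true slope on years of experience exceeds 0.507 $1000s per unit, holding the other predictors fixed.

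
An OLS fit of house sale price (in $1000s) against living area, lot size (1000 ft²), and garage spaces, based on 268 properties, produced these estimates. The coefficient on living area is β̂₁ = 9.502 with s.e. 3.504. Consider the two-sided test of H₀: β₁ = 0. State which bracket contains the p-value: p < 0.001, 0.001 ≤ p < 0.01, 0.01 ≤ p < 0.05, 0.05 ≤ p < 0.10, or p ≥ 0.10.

t = 9.502 / 3.504 = 2.712.
df = n − k − 1 = 268 − 3 − 1 = 264.
Two-sided p = 2·P(T_{264} > |t|) ≈ 0.0071.
So 0.001 ≤ p < 0.01.

0.001 ≤ p < 0.01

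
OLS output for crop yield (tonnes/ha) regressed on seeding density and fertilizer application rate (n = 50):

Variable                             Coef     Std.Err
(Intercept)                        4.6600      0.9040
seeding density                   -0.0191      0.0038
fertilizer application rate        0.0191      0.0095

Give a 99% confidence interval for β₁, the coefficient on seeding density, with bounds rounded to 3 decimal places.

(-0.029, -0.009)

Read off: b = -0.0191, SE = 0.0038 for seeding density.
df = n − k − 1 = 50 − 2 − 1 = 47.
t* = t_{0.005, 47} = 2.684556.
Margin = t* × SE = 2.684556 × 0.0038 = 0.01020.
CI: -0.0191 ± 0.01020 → (-0.029, -0.009).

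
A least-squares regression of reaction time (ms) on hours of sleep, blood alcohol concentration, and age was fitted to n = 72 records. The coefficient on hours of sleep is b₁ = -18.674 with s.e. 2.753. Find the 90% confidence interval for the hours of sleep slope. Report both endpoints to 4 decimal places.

df = n − k − 1 = 72 − 3 − 1 = 68.
t* = t_{0.05, 68} = 1.667572.
Margin = t* × SE = 1.667572 × 2.753 = 4.590826.
CI: -18.674 ± 4.590826 → (-23.2648, -14.0832).
With 90% confidence, each one-unit increase in hours of sleep is associated with a change of between -23.2648 and -14.0832 ms in reaction time, holding the other predictors fixed.

(-23.2648, -14.0832)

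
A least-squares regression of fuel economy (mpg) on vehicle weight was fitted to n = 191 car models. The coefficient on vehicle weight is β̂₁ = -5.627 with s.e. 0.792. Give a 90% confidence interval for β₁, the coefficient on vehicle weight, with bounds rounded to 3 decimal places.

(-6.936, -4.318)

df = n − 2 = 191 − 2 = 189.
t* = t_{0.05, 189} = 1.652956.
Margin = t* × SE = 1.652956 × 0.792 = 1.30914.
CI: -5.627 ± 1.30914 → (-6.936, -4.318).
With 90% confidence, each one-unit increase in vehicle weight is associated with a change of between -6.936 and -4.318 mpg in fuel economy.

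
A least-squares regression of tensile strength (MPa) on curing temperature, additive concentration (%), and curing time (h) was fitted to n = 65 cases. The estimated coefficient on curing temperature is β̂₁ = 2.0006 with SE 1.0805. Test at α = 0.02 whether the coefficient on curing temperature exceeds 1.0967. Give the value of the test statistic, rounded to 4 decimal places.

H₀: β₁ = 1.0967 vs H₁: β₁ > 1.0967.
t = (β̂₁ − β₁⁰)/SE = (2.0006 − 1.0967) / 1.0805 = 0.8366.
df = n − k − 1 = 65 − 3 − 1 = 61.
One-sided p ≈ 0.2031, which is ≥ 0.02, so fail to reject H₀.
The data do not give significant evidence that the true slope on curing temperature exceeds 1.0967 MPa per unit, holding the other predictors fixed.

t = 0.8366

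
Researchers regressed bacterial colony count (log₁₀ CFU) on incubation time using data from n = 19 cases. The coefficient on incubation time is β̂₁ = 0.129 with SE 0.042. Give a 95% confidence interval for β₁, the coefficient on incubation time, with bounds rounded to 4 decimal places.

df = n − 2 = 19 − 2 = 17.
t* = t_{0.025, 17} = 2.109816.
Margin = t* × SE = 2.109816 × 0.042 = 0.088612.
CI: 0.129 ± 0.088612 → (0.0404, 0.2176).
With 95% confidence, each one-unit increase in incubation time is associated with a change of between 0.0404 and 0.2176 log₁₀ CFU in bacterial colony count.

(0.0404, 0.2176)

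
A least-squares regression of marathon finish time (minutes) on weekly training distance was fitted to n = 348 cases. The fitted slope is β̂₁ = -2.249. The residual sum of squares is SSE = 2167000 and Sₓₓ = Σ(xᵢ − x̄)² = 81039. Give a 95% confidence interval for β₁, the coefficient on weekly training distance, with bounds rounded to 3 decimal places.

MSE = SSE/(n − 2) = 2167000/346 = 6263.01.
SE(β̂₁) = √(MSE/Sₓₓ) = √(6263.01/81039) = 0.278.
df = n − 2 = 346.
t* = t_{0.025, 346} = 1.966844.
Margin = t* × SE = 1.966844 × 0.278 = 0.54678.
CI: -2.249 ± 0.54678 → (-2.796, -1.702).
With 95% confidence, each one-unit increase in weekly training distance is associated with a change of between -2.796 and -1.702 minutes in marathon finish time.

(-2.796, -1.702)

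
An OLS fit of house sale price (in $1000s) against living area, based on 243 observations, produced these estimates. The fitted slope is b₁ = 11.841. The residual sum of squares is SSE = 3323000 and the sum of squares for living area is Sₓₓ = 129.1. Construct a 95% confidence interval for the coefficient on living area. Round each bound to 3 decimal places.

(-8.517, 32.199)

MSE = SSE/(n − 2) = 3323000/241 = 13788.4.
SE(b₁) = √(MSE/Sₓₓ) = √(13788.4/129.1) = 10.3346.
df = n − 2 = 241.
t* = t_{0.025, 241} = 1.969856.
Margin = t* × SE = 1.969856 × 10.3346 = 20.35767.
CI: 11.841 ± 20.35767 → (-8.517, 32.199).
With 95% confidence, each one-unit increase in living area is associated with a change of between -8.517 and 32.199 $1000s in house sale price.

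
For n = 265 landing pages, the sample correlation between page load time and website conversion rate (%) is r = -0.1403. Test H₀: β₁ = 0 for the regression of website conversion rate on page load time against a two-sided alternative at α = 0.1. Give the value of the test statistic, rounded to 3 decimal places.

t = r·√(n − 2)/√(1 − r²) = -0.1403·√263/√0.980316 = -2.298.
df = n − 2 = 263.
Two-sided p ≈ 0.0223, which is < 0.1, so reject H₀.
There is evidence of a linear association between page load time and website conversion rate.

t = -2.298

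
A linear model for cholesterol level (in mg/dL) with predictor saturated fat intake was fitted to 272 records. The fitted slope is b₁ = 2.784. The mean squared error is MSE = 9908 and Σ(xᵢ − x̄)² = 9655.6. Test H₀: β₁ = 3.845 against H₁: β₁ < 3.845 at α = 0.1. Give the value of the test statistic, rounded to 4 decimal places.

t = -1.0474

SE(b₁) = √(MSE/Sₓₓ) = √(9908/9655.6) = 1.01299.
t = (2.784 − 3.845) / 1.01299 = -1.0474.
df = n − 2 = 270.
One-sided p ≈ 0.1479, which is ≥ 0.1, so fail to reject H₀.
The data do not give significant evidence that the true slope on saturated fat intake is below 3.845 mg/dL per unit.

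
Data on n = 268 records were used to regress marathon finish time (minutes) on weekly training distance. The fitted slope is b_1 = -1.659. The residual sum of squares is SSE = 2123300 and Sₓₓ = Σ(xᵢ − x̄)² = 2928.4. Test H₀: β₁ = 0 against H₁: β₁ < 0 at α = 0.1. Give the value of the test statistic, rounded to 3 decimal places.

t = -1.005

MSE = SSE/(n − 2) = 2123300/266 = 7982.33.
SE(b_1) = √(MSE/Sₓₓ) = √(7982.33/2928.4) = 1.65101.
t = -1.659 / 1.65101 = -1.005.
df = n − 2 = 266.
One-sided p ≈ 0.1579, which is ≥ 0.1, so fail to reject H₀.
The data do not give significant evidence that the true slope on weekly training distance is negative.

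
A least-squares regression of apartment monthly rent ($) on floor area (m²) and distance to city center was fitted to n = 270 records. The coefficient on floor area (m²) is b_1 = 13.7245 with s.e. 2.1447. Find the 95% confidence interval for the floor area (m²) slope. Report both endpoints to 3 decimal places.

df = n − k − 1 = 270 − 2 − 1 = 267.
t* = t_{0.025, 267} = 1.968889.
Margin = t* × SE = 1.968889 × 2.1447 = 4.22268.
CI: 13.7245 ± 4.22268 → (9.502, 17.947).
With 95% confidence, each one-unit increase in floor area (m²) is associated with a change of between 9.502 and 17.947 $ in apartment monthly rent, holding the other predictors fixed.

(9.502, 17.947)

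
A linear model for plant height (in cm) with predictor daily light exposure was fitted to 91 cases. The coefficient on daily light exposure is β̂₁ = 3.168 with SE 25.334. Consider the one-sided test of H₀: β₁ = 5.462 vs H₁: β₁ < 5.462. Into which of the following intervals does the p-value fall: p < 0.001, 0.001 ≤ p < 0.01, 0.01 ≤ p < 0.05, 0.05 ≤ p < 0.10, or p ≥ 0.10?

t = (3.168 − 5.462) / 25.334 = -0.091.
df = n − 2 = 91 − 2 = 89.
One-sided p = P(T_{89} < t) ≈ 0.4640.
So p ≥ 0.10.

p ≥ 0.10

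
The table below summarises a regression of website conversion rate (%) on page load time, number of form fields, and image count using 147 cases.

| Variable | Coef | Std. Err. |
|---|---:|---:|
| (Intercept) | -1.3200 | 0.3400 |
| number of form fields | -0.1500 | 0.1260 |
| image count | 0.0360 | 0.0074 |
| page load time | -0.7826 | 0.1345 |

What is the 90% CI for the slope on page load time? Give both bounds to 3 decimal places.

(-1.005, -0.560)

Read off: b = -0.7826, SE = 0.1345 for page load time.
df = n − k − 1 = 147 − 3 − 1 = 143.
t* = t_{0.05, 143} = 1.655579.
Margin = t* × SE = 1.655579 × 0.1345 = 0.22268.
CI: -0.7826 ± 0.22268 → (-1.005, -0.560).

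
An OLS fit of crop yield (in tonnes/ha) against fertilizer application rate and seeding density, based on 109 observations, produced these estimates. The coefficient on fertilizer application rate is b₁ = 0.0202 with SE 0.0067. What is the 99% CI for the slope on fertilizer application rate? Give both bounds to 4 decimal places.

(0.0026, 0.0378)

df = n − k − 1 = 109 − 2 − 1 = 106.
t* = t_{0.005, 106} = 2.623008.
Margin = t* × SE = 2.623008 × 0.0067 = 0.017574.
CI: 0.0202 ± 0.017574 → (0.0026, 0.0378).
With 99% confidence, each one-unit increase in fertilizer application rate is associated with a change of between 0.0026 and 0.0378 tonnes/ha in crop yield, holding the other predictors fixed.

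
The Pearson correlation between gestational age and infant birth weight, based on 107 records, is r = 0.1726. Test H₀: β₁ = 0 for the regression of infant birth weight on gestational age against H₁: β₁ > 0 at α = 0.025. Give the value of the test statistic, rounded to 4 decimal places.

t = 1.7956

t = r·√(n − 2)/√(1 − r²) = 0.1726·√105/√0.970209 = 1.7956.
df = n − 2 = 105.
One-sided p ≈ 0.0377, which is ≥ 0.025, so fail to reject H₀.
The data do not give significant evidence of a linear association between gestational age and infant birth weight.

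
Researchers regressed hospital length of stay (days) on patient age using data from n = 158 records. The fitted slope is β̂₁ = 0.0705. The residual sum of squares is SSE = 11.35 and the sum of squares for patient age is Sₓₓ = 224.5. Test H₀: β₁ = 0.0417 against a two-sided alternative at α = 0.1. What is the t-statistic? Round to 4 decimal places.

MSE = SSE/(n − 2) = 11.35/156 = 0.0727564.
SE(β̂₁) = √(MSE/Sₓₓ) = √(0.0727564/224.5) = 0.0180023.
t = (0.0705 − 0.0417) / 0.0180023 = 1.5998.
df = n − 2 = 156.
Two-sided p ≈ 0.1117, which is ≥ 0.1, so fail to reject H₀.
The data are consistent with a true slope of 0.0417 days per unit of patient age.

t = 1.5998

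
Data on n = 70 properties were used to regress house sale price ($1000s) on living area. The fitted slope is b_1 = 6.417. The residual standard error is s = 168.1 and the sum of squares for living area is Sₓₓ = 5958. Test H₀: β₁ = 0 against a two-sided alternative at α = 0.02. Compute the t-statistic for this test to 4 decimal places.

t = 2.9466

SE(b_1) = s/√Sₓₓ = 168.1/√5958 = 2.1778.
t = 6.417 / 2.1778 = 2.9466.
df = n − 2 = 68.
Two-sided p ≈ 0.0044, which is < 0.02, so reject H₀.
There is evidence that living area is associated with house sale price.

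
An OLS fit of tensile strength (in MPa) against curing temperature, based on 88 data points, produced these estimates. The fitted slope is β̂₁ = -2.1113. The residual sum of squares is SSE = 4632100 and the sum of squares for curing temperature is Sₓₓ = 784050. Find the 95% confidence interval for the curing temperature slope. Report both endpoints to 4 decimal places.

MSE = SSE/(n − 2) = 4632100/86 = 53861.6.
SE(β̂₁) = √(MSE/Sₓₓ) = √(53861.6/784050) = 0.262101.
df = n − 2 = 86.
t* = t_{0.025, 86} = 1.987934.
Margin = t* × SE = 1.987934 × 0.262101 = 0.521039.
CI: -2.1113 ± 0.521039 → (-2.6323, -1.5903).
With 95% confidence, each one-unit increase in curing temperature is associated with a change of between -2.6323 and -1.5903 MPa in tensile strength.

(-2.6323, -1.5903)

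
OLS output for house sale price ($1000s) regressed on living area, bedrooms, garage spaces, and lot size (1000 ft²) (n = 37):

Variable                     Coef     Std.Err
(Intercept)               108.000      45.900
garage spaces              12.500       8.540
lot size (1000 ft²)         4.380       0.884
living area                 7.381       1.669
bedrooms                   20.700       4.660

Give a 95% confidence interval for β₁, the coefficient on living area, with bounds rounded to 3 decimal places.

Read off: b = 7.381, SE = 1.669 for living area.
df = n − k − 1 = 37 − 4 − 1 = 32.
t* = t_{0.025, 32} = 2.036933.
Margin = t* × SE = 2.036933 × 1.669 = 3.39964.
CI: 7.381 ± 3.39964 → (3.981, 10.781).

(3.981, 10.781)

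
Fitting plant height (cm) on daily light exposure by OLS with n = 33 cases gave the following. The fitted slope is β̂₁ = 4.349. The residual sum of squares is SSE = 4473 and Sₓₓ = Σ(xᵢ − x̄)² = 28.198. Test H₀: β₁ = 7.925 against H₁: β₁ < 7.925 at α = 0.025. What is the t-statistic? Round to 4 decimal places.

MSE = SSE/(n − 2) = 4473/31 = 144.29.
SE(β̂₁) = √(MSE/Sₓₓ) = √(144.29/28.198) = 2.26209.
t = (4.349 − 7.925) / 2.26209 = -1.5808.
df = n − 2 = 31.
One-sided p ≈ 0.0620, which is ≥ 0.025, so fail to reject H₀.
The data do not give significant evidence that the true slope on daily light exposure is below 7.925 cm per unit.

t = -1.5808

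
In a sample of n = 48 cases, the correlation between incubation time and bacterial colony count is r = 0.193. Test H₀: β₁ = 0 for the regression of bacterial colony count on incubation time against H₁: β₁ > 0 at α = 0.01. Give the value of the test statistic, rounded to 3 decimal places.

t = 1.334

t = r·√(n − 2)/√(1 − r²) = 0.193·√46/√0.962751 = 1.334.
df = n − 2 = 46.
One-sided p ≈ 0.0944, which is ≥ 0.01, so fail to reject H₀.
The data do not give significant evidence of a linear association between incubation time and bacterial colony count.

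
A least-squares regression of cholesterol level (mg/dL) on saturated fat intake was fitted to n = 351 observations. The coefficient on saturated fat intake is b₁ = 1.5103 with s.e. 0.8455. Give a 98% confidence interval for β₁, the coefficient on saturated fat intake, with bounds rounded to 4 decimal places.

(-0.4657, 3.4863)

df = n − 2 = 351 − 2 = 349.
t* = t_{0.01, 349} = 2.33708.
Margin = t* × SE = 2.33708 × 0.8455 = 1.976001.
CI: 1.5103 ± 1.976001 → (-0.4657, 3.4863).
With 98% confidence, each one-unit increase in saturated fat intake is associated with a change of between -0.4657 and 3.4863 mg/dL in cholesterol level.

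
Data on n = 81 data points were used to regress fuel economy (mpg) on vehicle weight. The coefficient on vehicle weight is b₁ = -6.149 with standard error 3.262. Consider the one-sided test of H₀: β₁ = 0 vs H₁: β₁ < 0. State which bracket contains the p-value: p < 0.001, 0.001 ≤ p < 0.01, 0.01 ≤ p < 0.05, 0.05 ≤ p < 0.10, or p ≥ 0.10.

0.01 ≤ p < 0.05

t = -6.149 / 3.262 = -1.885.
df = n − 2 = 81 − 2 = 79.
One-sided p = P(T_{79} < t) ≈ 0.0316.
So 0.01 ≤ p < 0.05.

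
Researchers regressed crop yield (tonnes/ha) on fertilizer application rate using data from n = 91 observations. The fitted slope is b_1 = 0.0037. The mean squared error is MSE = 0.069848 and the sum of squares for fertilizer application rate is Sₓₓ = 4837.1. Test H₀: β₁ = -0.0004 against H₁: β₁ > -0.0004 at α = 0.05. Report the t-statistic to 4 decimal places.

t = 1.0789

SE(b_1) = √(MSE/Sₓₓ) = √(0.069848/4837.1) = 0.00380001.
t = (0.0037 − (-0.0004)) / 0.00380001 = 1.0789.
df = n − 2 = 89.
One-sided p ≈ 0.1418, which is ≥ 0.05, so fail to reject H₀.
The data do not give significant evidence that the true slope on fertilizer application rate exceeds -0.0004 tonnes/ha per unit.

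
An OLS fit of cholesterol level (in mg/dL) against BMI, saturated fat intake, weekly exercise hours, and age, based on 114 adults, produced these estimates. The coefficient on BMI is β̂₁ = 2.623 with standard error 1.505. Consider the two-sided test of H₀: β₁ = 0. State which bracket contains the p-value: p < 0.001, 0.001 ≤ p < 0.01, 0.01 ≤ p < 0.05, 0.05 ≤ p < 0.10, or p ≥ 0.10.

0.05 ≤ p < 0.10

t = 2.623 / 1.505 = 1.743.
df = n − k − 1 = 114 − 4 − 1 = 109.
Two-sided p = 2·P(T_{109} > |t|) ≈ 0.0842.
So 0.05 ≤ p < 0.10.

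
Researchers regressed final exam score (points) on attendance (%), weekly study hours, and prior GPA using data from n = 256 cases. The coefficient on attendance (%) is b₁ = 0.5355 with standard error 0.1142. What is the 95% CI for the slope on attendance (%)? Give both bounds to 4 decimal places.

(0.3106, 0.7604)

df = n − k − 1 = 256 − 3 − 1 = 252.
t* = t_{0.025, 252} = 1.969422.
Margin = t* × SE = 1.969422 × 0.1142 = 0.224908.
CI: 0.5355 ± 0.224908 → (0.3106, 0.7604).
With 95% confidence, each one-unit increase in attendance (%) is associated with a change of between 0.3106 and 0.7604 points in final exam score, holding the other predictors fixed.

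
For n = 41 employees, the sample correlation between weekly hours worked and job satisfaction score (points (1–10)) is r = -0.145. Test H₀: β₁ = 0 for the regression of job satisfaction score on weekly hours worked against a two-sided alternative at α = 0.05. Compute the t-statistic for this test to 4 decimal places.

t = r·√(n − 2)/√(1 − r²) = -0.145·√39/√0.978975 = -0.9152.
df = n − 2 = 39.
Two-sided p ≈ 0.3657, which is ≥ 0.05, so fail to reject H₀.
The data do not give significant evidence of a linear association between weekly hours worked and job satisfaction score.

t = -0.9152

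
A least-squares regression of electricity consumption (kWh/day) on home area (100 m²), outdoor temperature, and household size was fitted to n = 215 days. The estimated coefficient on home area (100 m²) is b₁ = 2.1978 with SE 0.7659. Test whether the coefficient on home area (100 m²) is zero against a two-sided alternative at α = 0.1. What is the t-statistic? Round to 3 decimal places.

t = 2.870

H₀: β₁ = 0 vs H₁: β₁ ≠ 0.
t = (b₁ − β₁⁰)/SE = 2.1978 / 0.7659 = 2.870.
df = n − k − 1 = 215 − 3 − 1 = 211.
Two-sided p ≈ 0.0045, which is < 0.1, so reject H₀.
There is evidence that home area (100 m²) is associated with electricity consumption, holding the other predictors fixed.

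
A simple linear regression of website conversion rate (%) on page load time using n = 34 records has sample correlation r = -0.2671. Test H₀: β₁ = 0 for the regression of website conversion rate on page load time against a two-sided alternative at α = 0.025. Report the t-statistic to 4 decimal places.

t = r·√(n − 2)/√(1 − r²) = -0.2671·√32/√0.928658 = -1.5679.
df = n − 2 = 32.
Two-sided p ≈ 0.1267, which is ≥ 0.025, so fail to reject H₀.
The data do not give significant evidence of a linear association between page load time and website conversion rate.

t = -1.5679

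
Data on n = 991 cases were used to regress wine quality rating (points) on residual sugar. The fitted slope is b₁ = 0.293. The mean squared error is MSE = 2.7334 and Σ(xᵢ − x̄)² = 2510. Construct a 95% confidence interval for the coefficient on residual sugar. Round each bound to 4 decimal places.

(0.2282, 0.3578)

SE(b₁) = √(MSE/Sₓₓ) = √(2.7334/2510) = 0.0330001.
df = n − 2 = 989.
t* = t_{0.025, 989} = 1.962366.
Margin = t* × SE = 1.962366 × 0.0330001 = 0.064758.
CI: 0.293 ± 0.064758 → (0.2282, 0.3578).
With 95% confidence, each one-unit increase in residual sugar is associated with a change of between 0.2282 and 0.3578 points in wine quality rating.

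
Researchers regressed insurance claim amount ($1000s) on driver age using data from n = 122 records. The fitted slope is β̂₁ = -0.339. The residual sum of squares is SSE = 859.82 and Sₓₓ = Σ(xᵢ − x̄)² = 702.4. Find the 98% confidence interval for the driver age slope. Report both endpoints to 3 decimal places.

(-0.577, -0.101)

MSE = SSE/(n − 2) = 859.82/120 = 7.16517.
SE(β̂₁) = √(MSE/Sₓₓ) = √(7.16517/702.4) = 0.101.
df = n − 2 = 120.
t* = t_{0.01, 120} = 2.357825.
Margin = t* × SE = 2.357825 × 0.101 = 0.23814.
CI: -0.339 ± 0.23814 → (-0.577, -0.101).
With 98% confidence, each one-unit increase in driver age is associated with a change of between -0.577 and -0.101 $1000s in insurance claim amount.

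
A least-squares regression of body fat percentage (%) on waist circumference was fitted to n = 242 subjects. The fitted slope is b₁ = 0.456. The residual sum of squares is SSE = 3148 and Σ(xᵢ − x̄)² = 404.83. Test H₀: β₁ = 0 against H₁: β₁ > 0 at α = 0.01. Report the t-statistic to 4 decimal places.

MSE = SSE/(n − 2) = 3148/240 = 13.1167.
SE(b₁) = √(MSE/Sₓₓ) = √(13.1167/404.83) = 0.180001.
t = 0.456 / 0.180001 = 2.5333.
df = n − 2 = 240.
One-sided p ≈ 0.0060, which is < 0.01, so reject H₀.
There is evidence that the true slope on waist circumference is positive.

t = 2.5333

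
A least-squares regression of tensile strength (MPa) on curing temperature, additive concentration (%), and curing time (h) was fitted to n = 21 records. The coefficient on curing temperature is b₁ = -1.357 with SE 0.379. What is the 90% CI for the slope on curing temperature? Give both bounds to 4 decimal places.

(-2.0163, -0.6977)

df = n − k − 1 = 21 − 3 − 1 = 17.
t* = t_{0.05, 17} = 1.739607.
Margin = t* × SE = 1.739607 × 0.379 = 0.659311.
CI: -1.357 ± 0.659311 → (-2.0163, -0.6977).
With 90% confidence, each one-unit increase in curing temperature is associated with a change of between -2.0163 and -0.6977 MPa in tensile strength, holding the other predictors fixed.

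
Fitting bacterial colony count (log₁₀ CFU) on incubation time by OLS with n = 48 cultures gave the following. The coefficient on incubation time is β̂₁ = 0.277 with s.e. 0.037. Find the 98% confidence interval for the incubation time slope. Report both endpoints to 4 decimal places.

df = n − 2 = 48 − 2 = 46.
t* = t_{0.01, 46} = 2.410188.
Margin = t* × SE = 2.410188 × 0.037 = 0.089177.
CI: 0.277 ± 0.089177 → (0.1878, 0.3662).
With 98% confidence, each one-unit increase in incubation time is associated with a change of between 0.1878 and 0.3662 log₁₀ CFU in bacterial colony count.

(0.1878, 0.3662)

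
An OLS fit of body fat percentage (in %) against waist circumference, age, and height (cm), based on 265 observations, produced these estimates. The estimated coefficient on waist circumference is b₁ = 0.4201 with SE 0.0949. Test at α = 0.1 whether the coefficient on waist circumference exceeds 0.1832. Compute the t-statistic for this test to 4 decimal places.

H₀: β₁ = 0.1832 vs H₁: β₁ > 0.1832.
t = (b₁ − β₁⁰)/SE = (0.4201 − 0.1832) / 0.0949 = 2.4963.
df = n − k − 1 = 265 − 3 − 1 = 261.
One-sided p ≈ 0.0066, which is < 0.1, so reject H₀.
There is evidence that the true slope on waist circumference exceeds 0.1832 % per unit, holding the other predictors fixed.

t = 2.4963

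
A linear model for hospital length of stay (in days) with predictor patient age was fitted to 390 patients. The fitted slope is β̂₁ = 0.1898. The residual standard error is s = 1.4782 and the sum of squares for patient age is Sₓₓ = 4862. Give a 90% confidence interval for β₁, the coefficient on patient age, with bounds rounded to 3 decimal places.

(0.155, 0.225)

SE(β̂₁) = s/√Sₓₓ = 1.4782/√4862 = 0.0211995.
df = n − 2 = 388.
t* = t_{0.05, 388} = 1.64879.
Margin = t* × SE = 1.64879 × 0.0211995 = 0.03495.
CI: 0.1898 ± 0.03495 → (0.155, 0.225).
With 90% confidence, each one-unit increase in patient age is associated with a change of between 0.155 and 0.225 days in hospital length of stay.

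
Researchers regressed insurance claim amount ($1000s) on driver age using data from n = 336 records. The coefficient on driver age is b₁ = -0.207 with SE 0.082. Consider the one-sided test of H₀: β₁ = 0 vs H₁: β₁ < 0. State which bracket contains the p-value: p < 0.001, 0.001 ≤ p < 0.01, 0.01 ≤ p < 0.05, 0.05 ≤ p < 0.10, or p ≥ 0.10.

0.001 ≤ p < 0.01

t = -0.207 / 0.082 = -2.524.
df = n − 2 = 336 − 2 = 334.
One-sided p = P(T_{334} < t) ≈ 0.0060.
So 0.001 ≤ p < 0.01.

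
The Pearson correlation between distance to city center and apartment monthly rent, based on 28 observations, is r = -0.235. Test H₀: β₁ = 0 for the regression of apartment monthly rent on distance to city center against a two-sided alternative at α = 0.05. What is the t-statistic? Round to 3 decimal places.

t = -1.233

t = r·√(n − 2)/√(1 − r²) = -0.235·√26/√0.944775 = -1.233.
df = n − 2 = 26.
Two-sided p ≈ 0.2287, which is ≥ 0.05, so fail to reject H₀.
The data do not give significant evidence of a linear association between distance to city center and apartment monthly rent.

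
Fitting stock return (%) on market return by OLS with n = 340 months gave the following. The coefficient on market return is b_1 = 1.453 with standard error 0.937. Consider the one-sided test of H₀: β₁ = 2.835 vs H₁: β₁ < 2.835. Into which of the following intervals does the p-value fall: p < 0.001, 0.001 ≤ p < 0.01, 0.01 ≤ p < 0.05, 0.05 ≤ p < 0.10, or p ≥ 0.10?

0.05 ≤ p < 0.10

t = (1.453 − 2.835) / 0.937 = -1.475.
df = n − 2 = 340 − 2 = 338.
One-sided p = P(T_{338} < t) ≈ 0.0706.
So 0.05 ≤ p < 0.10.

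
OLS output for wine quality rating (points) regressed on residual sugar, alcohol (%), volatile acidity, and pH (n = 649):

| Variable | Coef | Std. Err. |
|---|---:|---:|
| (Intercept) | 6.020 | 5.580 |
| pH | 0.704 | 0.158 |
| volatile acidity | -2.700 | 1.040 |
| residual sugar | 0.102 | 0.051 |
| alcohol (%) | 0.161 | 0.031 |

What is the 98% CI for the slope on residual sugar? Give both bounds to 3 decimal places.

(-0.017, 0.221)

Read off: b = 0.102, SE = 0.051 for residual sugar.
df = n − k − 1 = 649 − 4 − 1 = 644.
t* = t_{0.01, 644} = 2.332152.
Margin = t* × SE = 2.332152 × 0.051 = 0.11894.
CI: 0.102 ± 0.11894 → (-0.017, 0.221).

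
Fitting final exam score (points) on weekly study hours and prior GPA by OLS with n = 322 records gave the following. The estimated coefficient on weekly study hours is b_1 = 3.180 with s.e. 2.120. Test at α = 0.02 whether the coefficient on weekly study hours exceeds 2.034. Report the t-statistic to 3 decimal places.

t = 0.541

H₀: β₁ = 2.034 vs H₁: β₁ > 2.034.
t = (b_1 − β₁⁰)/SE = (3.180 − 2.034) / 2.120 = 0.541.
df = n − k − 1 = 322 − 2 − 1 = 319.
One-sided p ≈ 0.2946, which is ≥ 0.02, so fail to reject H₀.
The data do not give significant evidence that the true slope on weekly study hours exceeds 2.034 points per unit, holding the other predictors fixed.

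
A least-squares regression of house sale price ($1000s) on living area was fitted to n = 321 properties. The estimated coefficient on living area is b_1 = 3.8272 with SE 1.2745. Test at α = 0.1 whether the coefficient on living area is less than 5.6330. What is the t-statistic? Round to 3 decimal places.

H₀: β₁ = 5.6330 vs H₁: β₁ < 5.6330.
t = (b_1 − β₁⁰)/SE = (3.8272 − 5.6330) / 1.2745 = -1.417.
df = n − 2 = 321 − 2 = 319.
One-sided p ≈ 0.0787, which is < 0.1, so reject H₀.
There is evidence that the true slope on living area is below 5.6330 $1000s per unit.

t = -1.417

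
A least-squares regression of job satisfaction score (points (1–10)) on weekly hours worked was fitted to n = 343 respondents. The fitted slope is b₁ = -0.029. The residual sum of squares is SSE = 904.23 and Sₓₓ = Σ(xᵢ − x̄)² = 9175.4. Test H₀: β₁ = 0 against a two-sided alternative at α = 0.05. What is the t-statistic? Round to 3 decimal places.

t = -1.706

MSE = SSE/(n − 2) = 904.23/341 = 2.6517.
SE(b₁) = √(MSE/Sₓₓ) = √(2.6517/9175.4) = 0.017.
t = -0.029 / 0.017 = -1.706.
df = n − 2 = 341.
Two-sided p ≈ 0.0889, which is ≥ 0.05, so fail to reject H₀.
The data do not give significant evidence of an association between weekly hours worked and job satisfaction score.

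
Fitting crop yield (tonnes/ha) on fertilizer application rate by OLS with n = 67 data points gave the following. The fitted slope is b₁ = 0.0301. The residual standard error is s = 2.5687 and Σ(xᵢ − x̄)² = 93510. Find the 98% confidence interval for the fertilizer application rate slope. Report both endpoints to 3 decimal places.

(0.010, 0.050)

SE(b₁) = s/√Sₓₓ = 2.5687/√93510 = 0.0084001.
df = n − 2 = 65.
t* = t_{0.01, 65} = 2.385097.
Margin = t* × SE = 2.385097 × 0.0084001 = 0.02004.
CI: 0.0301 ± 0.02004 → (0.010, 0.050).
With 98% confidence, each one-unit increase in fertilizer application rate is associated with a change of between 0.010 and 0.050 tonnes/ha in crop yield.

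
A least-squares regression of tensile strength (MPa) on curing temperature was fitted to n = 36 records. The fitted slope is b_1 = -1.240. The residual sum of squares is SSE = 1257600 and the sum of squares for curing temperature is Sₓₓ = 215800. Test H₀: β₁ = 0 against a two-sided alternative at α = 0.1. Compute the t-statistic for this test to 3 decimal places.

t = -2.995

MSE = SSE/(n − 2) = 1257600/34 = 36988.2.
SE(b_1) = √(MSE/Sₓₓ) = √(36988.2/215800) = 0.414005.
t = -1.240 / 0.414005 = -2.995.
df = n − 2 = 34.
Two-sided p ≈ 0.0051, which is < 0.1, so reject H₀.
There is evidence that curing temperature is associated with tensile strength.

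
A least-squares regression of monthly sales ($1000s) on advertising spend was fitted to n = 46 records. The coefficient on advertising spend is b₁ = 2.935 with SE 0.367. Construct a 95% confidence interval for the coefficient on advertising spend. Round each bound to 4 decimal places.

df = n − 2 = 46 − 2 = 44.
t* = t_{0.025, 44} = 2.015368.
Margin = t* × SE = 2.015368 × 0.367 = 0.739640.
CI: 2.935 ± 0.739640 → (2.1954, 3.6746).
With 95% confidence, each one-unit increase in advertising spend is associated with a change of between 2.1954 and 3.6746 $1000s in monthly sales.

(2.1954, 3.6746)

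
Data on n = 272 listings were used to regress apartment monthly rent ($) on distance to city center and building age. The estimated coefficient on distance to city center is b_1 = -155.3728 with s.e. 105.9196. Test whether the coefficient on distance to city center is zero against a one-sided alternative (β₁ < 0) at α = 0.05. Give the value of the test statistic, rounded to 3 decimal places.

H₀: β₁ = 0 vs H₁: β₁ < 0.
t = (b_1 − β₁⁰)/SE = -155.3728 / 105.9196 = -1.467.
df = n − k − 1 = 272 − 2 − 1 = 269.
One-sided p ≈ 0.0718, which is ≥ 0.05, so fail to reject H₀.
The data do not give significant evidence that the true slope on distance to city center is negative, holding the other predictors fixed.

t = -1.467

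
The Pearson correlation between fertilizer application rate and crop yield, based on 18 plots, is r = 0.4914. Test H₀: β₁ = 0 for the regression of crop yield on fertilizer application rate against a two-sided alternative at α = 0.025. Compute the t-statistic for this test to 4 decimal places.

t = 2.2569

t = r·√(n − 2)/√(1 − r²) = 0.4914·√16/√0.758526 = 2.2569.
df = n − 2 = 16.
Two-sided p ≈ 0.0384, which is ≥ 0.025, so fail to reject H₀.
The data do not give significant evidence of a linear association between fertilizer application rate and crop yield.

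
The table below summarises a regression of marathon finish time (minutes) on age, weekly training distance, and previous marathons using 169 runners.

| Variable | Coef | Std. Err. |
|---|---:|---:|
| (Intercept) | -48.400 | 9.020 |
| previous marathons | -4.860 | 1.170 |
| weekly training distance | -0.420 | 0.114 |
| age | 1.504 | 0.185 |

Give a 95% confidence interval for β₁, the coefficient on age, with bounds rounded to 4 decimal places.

Read off: b = 1.504, SE = 0.185 for age.
df = n − k − 1 = 169 − 3 − 1 = 165.
t* = t_{0.025, 165} = 1.974446.
Margin = t* × SE = 1.974446 × 0.185 = 0.365272.
CI: 1.504 ± 0.365272 → (1.1387, 1.8693).

(1.1387, 1.8693)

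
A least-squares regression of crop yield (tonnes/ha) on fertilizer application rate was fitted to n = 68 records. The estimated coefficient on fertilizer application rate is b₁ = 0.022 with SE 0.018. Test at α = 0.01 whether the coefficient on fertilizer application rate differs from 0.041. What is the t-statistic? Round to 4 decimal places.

t = -1.0556

H₀: β₁ = 0.041 vs H₁: β₁ ≠ 0.041.
t = (b₁ − β₁⁰)/SE = (0.022 − 0.041) / 0.018 = -1.0556.
df = n − 2 = 68 − 2 = 66.
Two-sided p ≈ 0.2950, which is ≥ 0.01, so fail to reject H₀.
The data are consistent with a true slope of 0.041 tonnes/ha per unit of fertilizer application rate.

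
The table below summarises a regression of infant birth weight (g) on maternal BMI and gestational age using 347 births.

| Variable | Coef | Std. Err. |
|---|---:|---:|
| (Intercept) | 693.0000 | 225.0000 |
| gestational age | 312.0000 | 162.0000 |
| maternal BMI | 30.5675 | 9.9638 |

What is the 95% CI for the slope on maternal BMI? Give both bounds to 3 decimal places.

(10.970, 50.165)

Read off: b = 30.5675, SE = 9.9638 for maternal BMI.
df = n − k − 1 = 347 − 2 − 1 = 344.
t* = t_{0.025, 344} = 1.966884.
Margin = t* × SE = 1.966884 × 9.9638 = 19.59764.
CI: 30.5675 ± 19.59764 → (10.970, 50.165).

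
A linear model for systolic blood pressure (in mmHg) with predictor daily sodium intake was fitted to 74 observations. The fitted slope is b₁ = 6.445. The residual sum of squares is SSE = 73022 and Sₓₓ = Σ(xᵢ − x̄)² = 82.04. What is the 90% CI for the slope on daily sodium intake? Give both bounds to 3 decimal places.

MSE = SSE/(n − 2) = 73022/72 = 1014.19.
SE(b₁) = √(MSE/Sₓₓ) = √(1014.19/82.04) = 3.51599.
df = n − 2 = 72.
t* = t_{0.05, 72} = 1.666294.
Margin = t* × SE = 1.666294 × 3.51599 = 5.85867.
CI: 6.445 ± 5.85867 → (0.586, 12.304).
With 90% confidence, each one-unit increase in daily sodium intake is associated with a change of between 0.586 and 12.304 mmHg in systolic blood pressure.

(0.586, 12.304)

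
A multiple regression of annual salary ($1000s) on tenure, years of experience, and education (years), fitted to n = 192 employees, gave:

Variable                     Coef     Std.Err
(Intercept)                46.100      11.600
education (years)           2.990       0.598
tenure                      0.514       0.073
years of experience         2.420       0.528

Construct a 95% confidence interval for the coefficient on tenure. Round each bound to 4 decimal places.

Read off: b = 0.514, SE = 0.073 for tenure.
df = n − k − 1 = 192 − 3 − 1 = 188.
t* = t_{0.025, 188} = 1.972663.
Margin = t* × SE = 1.972663 × 0.073 = 0.144004.
CI: 0.514 ± 0.144004 → (0.3700, 0.6580).

(0.3700, 0.6580)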